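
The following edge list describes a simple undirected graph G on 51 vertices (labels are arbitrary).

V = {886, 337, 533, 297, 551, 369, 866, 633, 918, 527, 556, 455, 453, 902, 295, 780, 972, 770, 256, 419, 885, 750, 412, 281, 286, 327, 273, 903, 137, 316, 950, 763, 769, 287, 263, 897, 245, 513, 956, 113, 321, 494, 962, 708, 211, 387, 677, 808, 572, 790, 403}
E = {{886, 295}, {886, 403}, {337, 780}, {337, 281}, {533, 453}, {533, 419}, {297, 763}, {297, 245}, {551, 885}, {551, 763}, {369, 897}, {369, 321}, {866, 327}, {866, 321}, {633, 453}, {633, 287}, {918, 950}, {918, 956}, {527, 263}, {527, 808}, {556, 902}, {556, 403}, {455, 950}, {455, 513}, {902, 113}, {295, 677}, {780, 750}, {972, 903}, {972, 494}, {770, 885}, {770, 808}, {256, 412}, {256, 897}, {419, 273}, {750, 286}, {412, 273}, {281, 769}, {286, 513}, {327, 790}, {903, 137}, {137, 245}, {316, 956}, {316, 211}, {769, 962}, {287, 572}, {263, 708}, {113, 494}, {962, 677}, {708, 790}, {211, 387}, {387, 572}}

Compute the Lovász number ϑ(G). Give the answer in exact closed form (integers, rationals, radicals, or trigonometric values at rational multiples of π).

Vertex 403 has 2 neighbors: 886, 556.
Vertex 297 has 2 neighbors: 763, 245.
deg(412) = 2; N(412) = {256, 273}.
Vertex 137 has 2 neighbors: 903, 245.
Regular of degree 2 on 51 vertices: connected 2-regular on 51 ⇒ C_{51}.
spec(A) ≈ [2.0, 1.98484, 1.93959, 1.86494, 1.76202, 1.63239, 1.47802, 1.30124, 1.10473, 0.89148, 0.66471, 0.42787, 0.18454, -0.06159, -0.30678, -0.54733, -0.77957, -1.0, -1.20527, -1.39227, -1.55816, -1.70043, -1.81693, -1.90588, -1.96595, -1.99621] (distinct, 5 d.p.).
Lovász: ϑ = −51(-2*cos(pi/51))/(2+-(-1)*2*cos(pi/51)) = 51*cos(pi/51)/(cos(pi/51) + 1).
≈ 25.4758 (to 4 d.p.).
25 ≤ 51*cos(pi/51)/(cos(pi/51) + 1) ≤ 26: both strict.

51*cos(pi/51)/(cos(pi/51) + 1)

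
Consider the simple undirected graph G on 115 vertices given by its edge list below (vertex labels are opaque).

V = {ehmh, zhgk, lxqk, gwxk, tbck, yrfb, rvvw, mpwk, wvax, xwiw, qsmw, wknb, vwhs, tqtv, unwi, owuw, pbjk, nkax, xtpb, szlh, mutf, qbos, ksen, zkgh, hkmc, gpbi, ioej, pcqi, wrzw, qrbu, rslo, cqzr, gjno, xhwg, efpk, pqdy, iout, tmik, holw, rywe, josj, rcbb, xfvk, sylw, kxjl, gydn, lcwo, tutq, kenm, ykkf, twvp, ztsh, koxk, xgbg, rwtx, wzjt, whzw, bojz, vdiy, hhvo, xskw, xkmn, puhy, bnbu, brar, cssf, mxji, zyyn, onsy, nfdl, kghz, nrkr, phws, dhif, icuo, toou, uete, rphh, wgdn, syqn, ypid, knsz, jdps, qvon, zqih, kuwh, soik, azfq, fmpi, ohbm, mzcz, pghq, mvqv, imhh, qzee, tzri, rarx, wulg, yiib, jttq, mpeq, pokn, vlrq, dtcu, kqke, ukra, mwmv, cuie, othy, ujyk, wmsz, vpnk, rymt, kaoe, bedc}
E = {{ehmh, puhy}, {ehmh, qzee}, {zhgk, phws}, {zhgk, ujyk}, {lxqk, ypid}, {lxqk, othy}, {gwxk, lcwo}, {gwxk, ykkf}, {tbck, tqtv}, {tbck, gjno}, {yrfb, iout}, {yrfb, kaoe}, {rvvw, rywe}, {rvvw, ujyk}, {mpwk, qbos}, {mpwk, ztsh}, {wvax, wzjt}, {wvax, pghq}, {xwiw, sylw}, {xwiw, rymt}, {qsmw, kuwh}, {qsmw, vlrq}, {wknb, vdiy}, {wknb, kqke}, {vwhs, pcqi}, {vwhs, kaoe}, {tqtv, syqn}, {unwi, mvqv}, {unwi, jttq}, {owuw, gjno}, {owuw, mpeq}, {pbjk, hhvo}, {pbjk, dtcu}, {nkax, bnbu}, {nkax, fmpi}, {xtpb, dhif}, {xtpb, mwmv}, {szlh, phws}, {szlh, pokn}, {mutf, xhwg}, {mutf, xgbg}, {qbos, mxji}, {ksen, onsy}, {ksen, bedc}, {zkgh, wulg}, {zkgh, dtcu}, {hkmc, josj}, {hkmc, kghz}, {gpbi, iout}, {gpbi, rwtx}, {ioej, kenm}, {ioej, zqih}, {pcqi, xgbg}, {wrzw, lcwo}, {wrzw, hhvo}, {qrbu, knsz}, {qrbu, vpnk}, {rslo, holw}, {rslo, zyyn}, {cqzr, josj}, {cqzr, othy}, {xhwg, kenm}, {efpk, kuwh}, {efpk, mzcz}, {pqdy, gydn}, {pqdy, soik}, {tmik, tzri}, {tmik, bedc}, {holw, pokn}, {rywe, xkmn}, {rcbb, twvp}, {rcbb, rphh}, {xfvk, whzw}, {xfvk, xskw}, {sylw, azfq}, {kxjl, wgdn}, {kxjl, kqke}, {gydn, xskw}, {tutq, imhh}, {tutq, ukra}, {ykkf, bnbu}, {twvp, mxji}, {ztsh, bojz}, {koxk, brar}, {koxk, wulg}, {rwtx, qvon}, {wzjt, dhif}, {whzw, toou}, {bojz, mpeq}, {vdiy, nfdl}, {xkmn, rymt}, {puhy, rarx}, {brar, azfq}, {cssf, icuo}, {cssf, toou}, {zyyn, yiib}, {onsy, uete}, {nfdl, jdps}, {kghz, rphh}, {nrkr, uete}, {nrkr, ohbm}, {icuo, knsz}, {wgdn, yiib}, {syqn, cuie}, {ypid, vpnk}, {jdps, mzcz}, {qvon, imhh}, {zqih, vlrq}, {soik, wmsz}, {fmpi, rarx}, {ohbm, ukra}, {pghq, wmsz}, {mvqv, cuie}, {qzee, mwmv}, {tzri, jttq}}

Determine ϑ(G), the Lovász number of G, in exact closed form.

N(gpbi) = {iout, rwtx}, |N(gpbi)| = 2.
Vertex ypid has 2 neighbors: lxqk, vpnk.
deg(dtcu) = 2; N(dtcu) = {pbjk, zkgh}.
deg(rvvw) = 2; N(rvvw) = {rywe, ujyk}.
Regular of degree 2 on 115 vertices: connected 2-regular on 115 ⇒ C_{115}.
Distinct eigenvalues (to 3 d.p.): [2.0, 1.997, 1.988, 1.973, 1.952, 1.926, 1.893, 1.856, 1.812, 1.763, 1.709, 1.65, 1.585, 1.516, 1.443, 1.365, 1.283, 1.198, 1.108, 1.016, 0.92, 0.822, 0.721, 0.618, 0.513, 0.407, 0.299, 0.191, 0.082, -0.027, -0.136, -0.245, -0.353, -0.46, -0.566, -0.67, -0.772, -0.871, -0.968, -1.062, -1.153, -1.241, -1.325, -1.405, -1.48, -1.551, -1.618, -1.68, -1.737, -1.788, -1.834, -1.875, -1.91, -1.94, -1.964, -1.981, -1.993, -1.999].
Lovász (edge-transitive): ϑ = −115·(-2*cos(pi/115))/((2)−(-2*cos(pi/115))) = 115*cos(pi/115)/(cos(pi/115) + 1).
≈ 57.48927083 (to 8 d.p.).
Sandwich: α(G)=57 ≤ ϑ(G)=115*cos(pi/115)/(cos(pi/115) + 1) ≤ χ(Ḡ)=58 (both strict).

115*cos(pi/115)/(cos(pi/115) + 1)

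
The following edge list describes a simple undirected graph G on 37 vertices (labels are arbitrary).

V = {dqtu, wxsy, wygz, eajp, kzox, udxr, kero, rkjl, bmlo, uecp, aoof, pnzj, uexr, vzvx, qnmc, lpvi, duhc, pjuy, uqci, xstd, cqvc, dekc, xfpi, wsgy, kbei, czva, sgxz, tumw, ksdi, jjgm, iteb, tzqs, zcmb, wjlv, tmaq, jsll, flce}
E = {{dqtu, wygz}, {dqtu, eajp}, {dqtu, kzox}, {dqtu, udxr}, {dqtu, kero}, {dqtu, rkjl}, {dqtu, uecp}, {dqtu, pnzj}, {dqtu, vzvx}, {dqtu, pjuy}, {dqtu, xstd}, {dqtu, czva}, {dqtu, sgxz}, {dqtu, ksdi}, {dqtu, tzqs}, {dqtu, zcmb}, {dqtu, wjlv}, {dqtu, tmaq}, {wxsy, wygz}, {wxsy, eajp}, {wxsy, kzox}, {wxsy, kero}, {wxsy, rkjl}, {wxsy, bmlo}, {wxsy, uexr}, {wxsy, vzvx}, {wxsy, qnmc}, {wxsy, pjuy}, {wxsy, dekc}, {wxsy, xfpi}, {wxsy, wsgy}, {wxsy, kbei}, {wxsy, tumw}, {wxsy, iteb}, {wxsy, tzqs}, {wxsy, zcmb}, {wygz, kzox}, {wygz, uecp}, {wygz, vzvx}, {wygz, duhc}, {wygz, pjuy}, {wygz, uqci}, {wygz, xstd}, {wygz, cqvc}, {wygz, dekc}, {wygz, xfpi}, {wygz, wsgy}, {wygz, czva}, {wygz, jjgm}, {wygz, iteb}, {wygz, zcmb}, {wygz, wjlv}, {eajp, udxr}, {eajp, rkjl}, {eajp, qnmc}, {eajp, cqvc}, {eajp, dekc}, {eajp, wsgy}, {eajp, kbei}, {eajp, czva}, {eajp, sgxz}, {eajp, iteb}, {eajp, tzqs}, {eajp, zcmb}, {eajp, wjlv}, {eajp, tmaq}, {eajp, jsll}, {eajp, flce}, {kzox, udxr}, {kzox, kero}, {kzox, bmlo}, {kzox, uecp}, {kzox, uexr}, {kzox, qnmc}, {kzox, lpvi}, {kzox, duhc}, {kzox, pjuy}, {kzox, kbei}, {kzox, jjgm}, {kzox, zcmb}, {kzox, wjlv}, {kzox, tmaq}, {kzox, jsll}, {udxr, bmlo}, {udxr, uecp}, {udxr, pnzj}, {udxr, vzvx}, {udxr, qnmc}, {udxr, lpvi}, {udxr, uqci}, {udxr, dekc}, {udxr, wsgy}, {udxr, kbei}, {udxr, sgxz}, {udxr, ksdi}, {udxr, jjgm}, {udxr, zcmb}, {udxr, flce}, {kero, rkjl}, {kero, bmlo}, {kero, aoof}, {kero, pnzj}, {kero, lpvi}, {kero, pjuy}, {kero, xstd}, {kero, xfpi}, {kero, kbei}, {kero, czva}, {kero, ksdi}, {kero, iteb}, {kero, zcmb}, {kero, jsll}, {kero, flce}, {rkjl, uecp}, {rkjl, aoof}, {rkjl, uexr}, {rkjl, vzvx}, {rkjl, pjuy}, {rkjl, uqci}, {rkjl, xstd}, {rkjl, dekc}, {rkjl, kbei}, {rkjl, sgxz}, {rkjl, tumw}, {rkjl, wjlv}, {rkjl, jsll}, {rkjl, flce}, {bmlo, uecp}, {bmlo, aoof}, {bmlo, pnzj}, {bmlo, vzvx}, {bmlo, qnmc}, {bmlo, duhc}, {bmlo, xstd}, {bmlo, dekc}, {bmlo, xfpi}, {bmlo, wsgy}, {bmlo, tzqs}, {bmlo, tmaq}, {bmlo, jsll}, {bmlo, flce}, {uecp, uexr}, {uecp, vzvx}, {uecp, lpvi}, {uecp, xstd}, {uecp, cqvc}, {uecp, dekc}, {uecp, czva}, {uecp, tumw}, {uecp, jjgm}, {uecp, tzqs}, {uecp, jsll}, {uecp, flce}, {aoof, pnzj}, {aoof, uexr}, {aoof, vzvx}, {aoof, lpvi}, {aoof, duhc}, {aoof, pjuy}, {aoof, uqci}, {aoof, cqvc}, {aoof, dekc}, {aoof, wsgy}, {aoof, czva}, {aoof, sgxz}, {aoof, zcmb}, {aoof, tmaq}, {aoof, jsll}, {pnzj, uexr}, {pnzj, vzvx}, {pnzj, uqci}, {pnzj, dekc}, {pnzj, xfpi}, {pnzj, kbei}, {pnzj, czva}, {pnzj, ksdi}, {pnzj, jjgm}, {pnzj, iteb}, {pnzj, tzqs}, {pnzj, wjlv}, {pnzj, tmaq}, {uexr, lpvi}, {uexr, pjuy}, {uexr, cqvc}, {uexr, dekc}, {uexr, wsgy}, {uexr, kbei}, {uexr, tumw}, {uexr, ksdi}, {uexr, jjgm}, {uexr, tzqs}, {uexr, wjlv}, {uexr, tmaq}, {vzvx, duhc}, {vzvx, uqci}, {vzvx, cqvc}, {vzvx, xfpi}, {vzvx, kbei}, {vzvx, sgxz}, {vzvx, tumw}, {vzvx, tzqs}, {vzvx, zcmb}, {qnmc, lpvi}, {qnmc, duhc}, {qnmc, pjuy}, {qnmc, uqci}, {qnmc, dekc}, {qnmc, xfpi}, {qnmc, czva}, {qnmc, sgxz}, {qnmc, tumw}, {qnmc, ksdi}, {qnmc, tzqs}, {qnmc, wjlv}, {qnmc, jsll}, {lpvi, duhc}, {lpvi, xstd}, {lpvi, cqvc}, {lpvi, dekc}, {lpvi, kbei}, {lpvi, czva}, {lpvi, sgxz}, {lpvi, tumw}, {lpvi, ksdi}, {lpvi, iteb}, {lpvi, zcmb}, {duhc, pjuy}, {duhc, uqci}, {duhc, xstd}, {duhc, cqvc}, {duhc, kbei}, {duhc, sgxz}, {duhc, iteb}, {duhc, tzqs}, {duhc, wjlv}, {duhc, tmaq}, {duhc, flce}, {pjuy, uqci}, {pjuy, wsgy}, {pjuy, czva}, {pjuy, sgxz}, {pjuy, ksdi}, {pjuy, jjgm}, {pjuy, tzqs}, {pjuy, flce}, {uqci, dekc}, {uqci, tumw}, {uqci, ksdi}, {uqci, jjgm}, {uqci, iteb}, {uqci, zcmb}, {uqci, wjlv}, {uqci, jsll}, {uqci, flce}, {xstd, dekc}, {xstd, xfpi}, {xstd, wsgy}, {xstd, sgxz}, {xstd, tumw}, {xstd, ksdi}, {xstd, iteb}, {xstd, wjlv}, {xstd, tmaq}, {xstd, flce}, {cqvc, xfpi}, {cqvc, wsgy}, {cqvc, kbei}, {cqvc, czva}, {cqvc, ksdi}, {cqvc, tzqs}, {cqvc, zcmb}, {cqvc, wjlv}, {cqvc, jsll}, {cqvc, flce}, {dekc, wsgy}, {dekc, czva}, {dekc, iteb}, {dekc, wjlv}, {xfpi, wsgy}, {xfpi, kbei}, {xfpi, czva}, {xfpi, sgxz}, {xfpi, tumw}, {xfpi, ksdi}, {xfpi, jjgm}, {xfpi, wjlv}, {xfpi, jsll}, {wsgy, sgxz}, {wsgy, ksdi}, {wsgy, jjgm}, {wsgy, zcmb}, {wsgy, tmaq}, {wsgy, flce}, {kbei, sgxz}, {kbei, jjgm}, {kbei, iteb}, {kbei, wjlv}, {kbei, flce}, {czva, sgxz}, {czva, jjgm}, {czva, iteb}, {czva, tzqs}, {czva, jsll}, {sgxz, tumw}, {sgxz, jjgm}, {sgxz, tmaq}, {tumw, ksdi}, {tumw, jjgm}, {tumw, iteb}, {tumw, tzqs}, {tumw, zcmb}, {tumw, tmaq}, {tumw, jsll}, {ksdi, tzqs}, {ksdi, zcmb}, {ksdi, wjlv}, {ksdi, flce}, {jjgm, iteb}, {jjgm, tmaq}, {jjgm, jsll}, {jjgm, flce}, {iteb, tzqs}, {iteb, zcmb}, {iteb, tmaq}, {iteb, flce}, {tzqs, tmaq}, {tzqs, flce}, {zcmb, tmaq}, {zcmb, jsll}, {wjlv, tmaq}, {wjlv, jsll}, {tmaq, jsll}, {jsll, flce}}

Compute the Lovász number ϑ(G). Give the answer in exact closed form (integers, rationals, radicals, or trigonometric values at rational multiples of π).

sqrt(37)

N(iteb) = {wxsy, wygz, eajp, kero, pnzj, lpvi, duhc, uqci, xstd, dekc, kbei, czva, tumw, jjgm, tzqs, zcmb, tmaq, flce}, |N(iteb)| = 18.
N(xfpi) = {wxsy, wygz, kero, bmlo, pnzj, vzvx, qnmc, xstd, cqvc, wsgy, kbei, czva, sgxz, tumw, ksdi, jjgm, wjlv, jsll}, |N(xfpi)| = 18.
N(xstd) = {dqtu, wygz, kero, rkjl, bmlo, uecp, lpvi, duhc, dekc, xfpi, wsgy, sgxz, tumw, ksdi, iteb, wjlv, tmaq, flce}, |N(xstd)| = 18.
Vertex flce has 18 neighbors: eajp, udxr, kero, rkjl, bmlo, uecp, duhc, pjuy, uqci, xstd, cqvc, wsgy, kbei, ksdi, jjgm, iteb, tzqs, jsll.
Every vertex has degree 18 (N=37); Paley(37): SR with (k,λ,μ)=(18,8,9).
A has 3 distinct eigenvalues ≈ [18.0, 2.54138, -3.54138].
−37·(-sqrt(37)/2 - 1/2) / ((18)−(-sqrt(37)/2 - 1/2)) = sqrt(37) = ϑ(G).
ϑ(G) ≈ 6.08276253.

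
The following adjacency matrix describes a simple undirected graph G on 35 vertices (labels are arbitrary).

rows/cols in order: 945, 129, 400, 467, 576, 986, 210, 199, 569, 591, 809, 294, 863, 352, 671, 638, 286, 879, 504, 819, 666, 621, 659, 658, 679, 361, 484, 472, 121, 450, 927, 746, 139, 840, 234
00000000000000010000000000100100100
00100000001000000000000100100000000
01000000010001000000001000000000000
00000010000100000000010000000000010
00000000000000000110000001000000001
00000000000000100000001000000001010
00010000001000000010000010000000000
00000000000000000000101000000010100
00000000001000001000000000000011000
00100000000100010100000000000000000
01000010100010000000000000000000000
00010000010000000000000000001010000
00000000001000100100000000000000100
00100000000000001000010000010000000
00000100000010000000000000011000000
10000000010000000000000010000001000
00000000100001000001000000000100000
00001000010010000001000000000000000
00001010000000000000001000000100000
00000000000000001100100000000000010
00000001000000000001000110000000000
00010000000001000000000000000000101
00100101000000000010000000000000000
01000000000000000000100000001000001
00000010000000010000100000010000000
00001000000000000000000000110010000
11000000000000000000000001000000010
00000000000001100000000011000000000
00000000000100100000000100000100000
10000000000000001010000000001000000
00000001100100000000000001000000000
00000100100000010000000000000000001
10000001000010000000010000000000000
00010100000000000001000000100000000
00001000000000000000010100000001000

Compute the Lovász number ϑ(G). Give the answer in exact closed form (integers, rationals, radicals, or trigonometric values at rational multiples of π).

15

Vertex 400 has 4 neighbors: 129, 591, 352, 659.
deg(591) = 4; N(591) = {400, 294, 638, 879}.
deg(472) = 4; N(472) = {352, 671, 679, 361}.
deg(467) = 4; N(467) = {210, 294, 621, 840}.
35-vertex 4-regular graph: Kneser-type, 3-subsets of [7].
Distinct eigenvalues (to 5 d.p.): [4.0, 2.0, -1.0, -3.0].
−35·(-3) / ((4)−(-3)) = 15 = ϑ(G).
ϑ(G) ≈ 15.0000.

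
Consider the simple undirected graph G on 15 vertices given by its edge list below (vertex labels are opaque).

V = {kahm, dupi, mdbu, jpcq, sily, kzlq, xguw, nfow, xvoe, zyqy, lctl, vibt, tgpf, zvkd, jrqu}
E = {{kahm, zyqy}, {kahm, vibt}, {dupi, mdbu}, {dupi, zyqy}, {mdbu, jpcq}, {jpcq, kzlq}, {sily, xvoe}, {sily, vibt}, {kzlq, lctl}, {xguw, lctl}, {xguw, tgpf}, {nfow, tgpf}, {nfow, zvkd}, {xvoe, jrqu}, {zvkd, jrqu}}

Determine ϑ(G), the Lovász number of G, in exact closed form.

15*cos(pi/15)/(cos(pi/15) + 1)

deg(xguw) = 2; N(xguw) = {lctl, tgpf}.
Vertex sily has 2 neighbors: xvoe, vibt.
N(kahm) = {zyqy, vibt}, |N(kahm)| = 2.
deg(dupi) = 2; N(dupi) = {mdbu, zyqy}.
G on 15 vertices is 2-regular; this is C_{15}, the 15-cycle.
spec(A) ≈ [2.0, 1.827, 1.338, 0.618, -0.209, -1.0, -1.618, -1.956] (distinct, 3 d.p.).
With N=15: ϑ(G) = 15·(-(-1)*2*cos(pi/15))/(2−(-2*cos(pi/15))) = 15*cos(pi/15)/(cos(pi/15) + 1).
= 7.41715… (decimal).
Check 7 ≤ 15*cos(pi/15)/(cos(pi/15) + 1) ≤ 8: both strict.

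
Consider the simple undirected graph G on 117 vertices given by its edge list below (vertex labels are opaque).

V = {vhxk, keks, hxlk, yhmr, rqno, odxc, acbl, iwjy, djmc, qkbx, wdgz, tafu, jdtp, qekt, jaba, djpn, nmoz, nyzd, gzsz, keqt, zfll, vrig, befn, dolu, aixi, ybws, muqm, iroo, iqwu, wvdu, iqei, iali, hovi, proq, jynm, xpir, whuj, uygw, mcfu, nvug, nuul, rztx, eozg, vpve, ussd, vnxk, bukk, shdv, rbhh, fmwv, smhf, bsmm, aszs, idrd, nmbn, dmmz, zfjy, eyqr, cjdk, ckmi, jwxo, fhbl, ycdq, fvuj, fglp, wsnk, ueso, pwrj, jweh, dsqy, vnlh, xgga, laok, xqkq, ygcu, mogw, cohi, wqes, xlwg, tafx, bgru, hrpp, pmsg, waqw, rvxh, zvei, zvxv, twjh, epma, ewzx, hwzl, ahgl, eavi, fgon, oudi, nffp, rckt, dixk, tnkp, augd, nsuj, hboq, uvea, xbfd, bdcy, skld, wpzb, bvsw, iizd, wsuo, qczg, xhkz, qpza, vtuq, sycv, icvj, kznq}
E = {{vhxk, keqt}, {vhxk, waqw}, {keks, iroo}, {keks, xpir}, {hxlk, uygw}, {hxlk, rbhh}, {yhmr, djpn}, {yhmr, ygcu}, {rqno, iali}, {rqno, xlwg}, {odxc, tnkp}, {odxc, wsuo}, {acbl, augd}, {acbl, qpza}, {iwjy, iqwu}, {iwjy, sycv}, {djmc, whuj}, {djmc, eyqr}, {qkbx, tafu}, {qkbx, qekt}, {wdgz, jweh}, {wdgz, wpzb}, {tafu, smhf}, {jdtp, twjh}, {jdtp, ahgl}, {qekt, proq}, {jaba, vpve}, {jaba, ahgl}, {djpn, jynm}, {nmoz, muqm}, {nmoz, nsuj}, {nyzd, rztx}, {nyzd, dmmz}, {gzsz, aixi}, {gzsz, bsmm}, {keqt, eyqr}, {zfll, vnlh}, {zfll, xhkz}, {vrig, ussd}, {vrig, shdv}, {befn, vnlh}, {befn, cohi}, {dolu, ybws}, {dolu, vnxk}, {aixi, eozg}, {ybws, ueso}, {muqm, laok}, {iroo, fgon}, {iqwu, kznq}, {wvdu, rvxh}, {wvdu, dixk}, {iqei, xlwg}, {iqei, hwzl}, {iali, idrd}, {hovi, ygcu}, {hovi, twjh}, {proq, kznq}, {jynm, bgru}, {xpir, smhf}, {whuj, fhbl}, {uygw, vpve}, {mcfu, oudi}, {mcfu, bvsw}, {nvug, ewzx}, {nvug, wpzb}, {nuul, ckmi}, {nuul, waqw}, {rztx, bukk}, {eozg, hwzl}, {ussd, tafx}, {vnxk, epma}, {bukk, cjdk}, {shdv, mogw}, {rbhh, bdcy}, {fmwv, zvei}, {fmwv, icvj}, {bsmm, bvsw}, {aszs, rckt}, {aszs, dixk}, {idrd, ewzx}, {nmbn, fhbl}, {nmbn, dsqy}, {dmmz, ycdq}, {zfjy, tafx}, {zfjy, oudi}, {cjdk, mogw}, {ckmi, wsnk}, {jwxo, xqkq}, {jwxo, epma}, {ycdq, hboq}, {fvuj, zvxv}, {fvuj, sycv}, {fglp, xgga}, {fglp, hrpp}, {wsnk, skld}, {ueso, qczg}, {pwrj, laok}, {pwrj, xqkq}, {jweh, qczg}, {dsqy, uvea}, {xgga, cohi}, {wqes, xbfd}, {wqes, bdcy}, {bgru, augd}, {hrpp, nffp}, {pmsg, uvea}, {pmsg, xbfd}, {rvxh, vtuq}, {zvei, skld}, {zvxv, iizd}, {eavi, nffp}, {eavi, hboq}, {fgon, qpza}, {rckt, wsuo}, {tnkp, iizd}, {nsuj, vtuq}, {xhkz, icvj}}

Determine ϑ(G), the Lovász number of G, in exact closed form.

deg(aszs) = 2; N(aszs) = {rckt, dixk}.
deg(acbl) = 2; N(acbl) = {augd, qpza}.
Vertex jweh has 2 neighbors: wdgz, qczg.
N(nmoz) = {muqm, nsuj}, |N(nmoz)| = 2.
Every vertex has degree 2 (N=117); the odd cycle C_{117}.
A has 59 distinct eigenvalues ≈ [2.0, 1.9971, 1.9885, 1.9741, 1.954, 1.9283, 1.8971, 1.8603, 1.8182, 1.7709, 1.7185, 1.6611, 1.5989, 1.5321, 1.4609, 1.3854, 1.306, 1.2228, 1.1361, 1.0461, 0.9531, 0.8574, 0.7592, 0.6587, 0.5564, 0.4525, 0.3473, 0.2411, 0.1342, 0.0269, -0.0805, -0.1877, -0.2943, -0.4001, -0.5047, -0.6078, -0.7092, -0.8086, -0.9056, -1.0, -1.0915, -1.1799, -1.2649, -1.3462, -1.4237, -1.497, -1.5661, -1.6306, -1.6904, -1.7453, -1.7952, -1.84, -1.8794, -1.9134, -1.9419, -1.9648, -1.982, -1.9935, -1.9993].
With N=117: ϑ(G) = 117·(-(-1)*2*cos(pi/117))/(2−(-2*cos(pi/117))) = 117*cos(pi/117)/(cos(pi/117) + 1).
Numerically 58.48945.
Lovász sandwich 58 ≤ 117*cos(pi/117)/(cos(pi/117) + 1) ≤ 59: both strict.

117*cos(pi/117)/(cos(pi/117) + 1)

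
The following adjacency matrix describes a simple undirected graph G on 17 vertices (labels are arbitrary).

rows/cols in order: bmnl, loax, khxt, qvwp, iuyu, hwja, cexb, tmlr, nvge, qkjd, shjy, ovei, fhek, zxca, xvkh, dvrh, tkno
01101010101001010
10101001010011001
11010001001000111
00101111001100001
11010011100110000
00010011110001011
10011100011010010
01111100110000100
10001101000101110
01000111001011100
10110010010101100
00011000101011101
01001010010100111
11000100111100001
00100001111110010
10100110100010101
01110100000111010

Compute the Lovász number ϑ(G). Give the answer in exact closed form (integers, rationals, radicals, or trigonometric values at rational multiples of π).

N(fhek) = {loax, iuyu, cexb, qkjd, ovei, xvkh, dvrh, tkno}, |N(fhek)| = 8.
deg(dvrh) = 8; N(dvrh) = {bmnl, khxt, hwja, cexb, nvge, fhek, xvkh, tkno}.
Vertex hwja has 8 neighbors: qvwp, cexb, tmlr, nvge, qkjd, zxca, dvrh, tkno.
Vertex loax has 8 neighbors: bmnl, khxt, iuyu, tmlr, qkjd, fhek, zxca, tkno.
17-vertex 8-regular graph: Paley(17): SR with (k,λ,μ)=(8,3,4).
Distinct eigenvalues (to 4 d.p.): [8.0, 1.5616, -2.5616].
−17·(-sqrt(17)/2 - 1/2) / ((8)−(-sqrt(17)/2 - 1/2)) = sqrt(17) = ϑ(G).
Numerically 4.12310563.

sqrt(17)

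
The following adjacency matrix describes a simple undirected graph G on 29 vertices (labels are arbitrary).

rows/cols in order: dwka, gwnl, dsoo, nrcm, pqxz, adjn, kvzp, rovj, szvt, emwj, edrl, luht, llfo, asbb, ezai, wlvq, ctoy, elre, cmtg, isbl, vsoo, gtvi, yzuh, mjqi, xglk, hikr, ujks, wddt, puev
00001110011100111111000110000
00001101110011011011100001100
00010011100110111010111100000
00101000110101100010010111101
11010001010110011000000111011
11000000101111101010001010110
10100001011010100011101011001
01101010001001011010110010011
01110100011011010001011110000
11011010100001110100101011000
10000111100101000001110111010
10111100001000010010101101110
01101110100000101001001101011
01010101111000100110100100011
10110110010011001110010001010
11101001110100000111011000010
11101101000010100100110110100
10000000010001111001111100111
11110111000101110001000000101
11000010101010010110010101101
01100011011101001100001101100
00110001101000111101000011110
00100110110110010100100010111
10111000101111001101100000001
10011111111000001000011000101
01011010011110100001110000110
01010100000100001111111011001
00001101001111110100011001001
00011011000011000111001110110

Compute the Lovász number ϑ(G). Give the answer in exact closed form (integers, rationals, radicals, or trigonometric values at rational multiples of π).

sqrt(29)

deg(yzuh) = 14; N(yzuh) = {dsoo, adjn, kvzp, szvt, emwj, luht, llfo, wlvq, elre, vsoo, xglk, ujks, wddt, puev}.
Vertex hikr has 14 neighbors: gwnl, nrcm, pqxz, kvzp, emwj, edrl, luht, llfo, ezai, isbl, vsoo, gtvi, ujks, wddt.
Vertex vsoo has 14 neighbors: gwnl, dsoo, kvzp, rovj, emwj, edrl, luht, asbb, ctoy, elre, yzuh, mjqi, hikr, ujks.
Vertex ujks has 14 neighbors: gwnl, nrcm, adjn, luht, ctoy, elre, cmtg, isbl, vsoo, gtvi, yzuh, xglk, hikr, puev.
14-regular, N=29; strongly regular (29,14,6,7).
The 3 distinct eigenvalues: [14.0, 2.1926, -3.1926].
Lovász (edge-transitive): ϑ = −29·(-sqrt(29)/2 - 1/2)/((14)−(-sqrt(29)/2 - 1/2)) = sqrt(29).
≈ 5.385165 (to 6 d.p.).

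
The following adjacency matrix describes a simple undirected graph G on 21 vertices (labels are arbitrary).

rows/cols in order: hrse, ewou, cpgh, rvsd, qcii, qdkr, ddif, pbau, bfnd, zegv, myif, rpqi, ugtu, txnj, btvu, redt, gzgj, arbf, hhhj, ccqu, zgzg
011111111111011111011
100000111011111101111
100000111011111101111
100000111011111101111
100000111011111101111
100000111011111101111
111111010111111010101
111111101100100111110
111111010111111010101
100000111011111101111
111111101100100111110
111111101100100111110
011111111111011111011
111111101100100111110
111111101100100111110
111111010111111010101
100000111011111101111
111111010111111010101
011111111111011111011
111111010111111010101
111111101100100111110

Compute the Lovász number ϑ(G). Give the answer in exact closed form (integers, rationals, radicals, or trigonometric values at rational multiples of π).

deg(ewou) = 14; N(ewou) = {hrse, ddif, pbau, bfnd, myif, rpqi, ugtu, txnj, btvu, redt, arbf, hhhj, ccqu, zgzg}.
N(zegv) = {hrse, ddif, pbau, bfnd, myif, rpqi, ugtu, txnj, btvu, redt, arbf, hhhj, ccqu, zgzg}, |N(zegv)| = 14.
Vertex bfnd has 16 neighbors: hrse, ewou, cpgh, rvsd, qcii, qdkr, pbau, zegv, myif, rpqi, ugtu, txnj, btvu, gzgj, hhhj, zgzg.
N(myif) = {hrse, ewou, cpgh, rvsd, qcii, qdkr, ddif, bfnd, zegv, ugtu, redt, gzgj, arbf, hhhj, ccqu}, |N(myif)| = 15.
4 parts of sizes [7, 6, 5, 3]; α(G) = 7 = ϑ (perfect).
ϑ(G) ≈ 7.0000.
α=7, χ(Ḡ)=7; ϑ=7 lies between (collapsed).

7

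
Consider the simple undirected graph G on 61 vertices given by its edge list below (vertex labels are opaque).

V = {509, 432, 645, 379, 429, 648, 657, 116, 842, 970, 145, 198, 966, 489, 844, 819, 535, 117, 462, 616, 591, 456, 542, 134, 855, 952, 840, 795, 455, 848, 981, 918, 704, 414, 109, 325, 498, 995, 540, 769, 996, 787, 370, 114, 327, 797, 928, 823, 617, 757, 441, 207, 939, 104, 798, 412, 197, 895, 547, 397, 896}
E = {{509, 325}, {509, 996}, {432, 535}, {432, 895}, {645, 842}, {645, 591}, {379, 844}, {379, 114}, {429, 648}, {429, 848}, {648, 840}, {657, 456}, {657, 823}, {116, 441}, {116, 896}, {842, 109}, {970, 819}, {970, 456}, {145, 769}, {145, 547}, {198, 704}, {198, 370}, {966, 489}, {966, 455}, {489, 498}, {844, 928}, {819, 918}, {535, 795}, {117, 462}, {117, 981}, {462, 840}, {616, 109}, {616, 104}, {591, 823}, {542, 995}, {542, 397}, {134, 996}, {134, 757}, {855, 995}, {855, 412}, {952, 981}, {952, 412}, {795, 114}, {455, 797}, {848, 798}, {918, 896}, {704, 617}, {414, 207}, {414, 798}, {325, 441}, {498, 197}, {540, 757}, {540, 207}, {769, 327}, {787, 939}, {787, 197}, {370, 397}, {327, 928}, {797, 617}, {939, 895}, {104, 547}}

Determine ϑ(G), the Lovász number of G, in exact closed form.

61*cos(pi/61)/(cos(pi/61) + 1)

deg(798) = 2; N(798) = {848, 414}.
N(819) = {970, 918}, |N(819)| = 2.
deg(797) = 2; N(797) = {455, 617}.
Vertex 535 has 2 neighbors: 432, 795.
Every vertex has degree 2 (N=61); connected 2-regular on 61 ⇒ C_{61}.
The 31 distinct eigenvalues: [2.0, 1.9894, 1.957711, 1.905271, 1.832634, 1.74057, 1.630057, 1.502264, 1.358547, 1.200429, 1.029586, 0.847829, 0.657085, 0.459375, 0.256797, 0.051496, -0.154351, -0.358562, -0.558971, -0.753456, -0.939953, -1.116487, -1.281186, -1.432304, -1.56824, -1.687551, -1.788974, -1.871434, -1.934055, -1.976176, -1.997348].
−61·(-2*cos(pi/61)) / ((2)−(-2*cos(pi/61))) = 61*cos(pi/61)/(cos(pi/61) + 1) = ϑ(G).
≈ 30.47976646 (to 8 d.p.).
α=30, χ(Ḡ)=31; ϑ=61*cos(pi/61)/(cos(pi/61) + 1) lies between (both strict).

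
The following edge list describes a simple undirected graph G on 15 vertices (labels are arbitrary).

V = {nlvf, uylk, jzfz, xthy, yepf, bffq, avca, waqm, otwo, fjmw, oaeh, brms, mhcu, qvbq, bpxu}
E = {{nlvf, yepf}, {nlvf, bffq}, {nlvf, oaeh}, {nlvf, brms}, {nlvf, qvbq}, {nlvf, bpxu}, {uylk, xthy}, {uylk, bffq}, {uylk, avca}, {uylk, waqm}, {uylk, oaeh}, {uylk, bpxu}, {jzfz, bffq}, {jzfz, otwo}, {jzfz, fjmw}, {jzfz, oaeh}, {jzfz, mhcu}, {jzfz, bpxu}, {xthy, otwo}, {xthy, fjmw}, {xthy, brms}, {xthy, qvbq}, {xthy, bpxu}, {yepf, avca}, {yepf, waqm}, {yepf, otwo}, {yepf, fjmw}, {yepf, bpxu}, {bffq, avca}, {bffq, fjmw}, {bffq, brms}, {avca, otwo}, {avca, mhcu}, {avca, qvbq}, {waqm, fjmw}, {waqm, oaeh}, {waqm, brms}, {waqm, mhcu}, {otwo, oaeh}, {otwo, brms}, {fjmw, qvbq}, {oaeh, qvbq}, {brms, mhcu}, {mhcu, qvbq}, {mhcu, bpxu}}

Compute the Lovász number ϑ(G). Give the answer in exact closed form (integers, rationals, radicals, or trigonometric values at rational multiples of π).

5

deg(xthy) = 6; N(xthy) = {uylk, otwo, fjmw, brms, qvbq, bpxu}.
deg(nlvf) = 6; N(nlvf) = {yepf, bffq, oaeh, brms, qvbq, bpxu}.
N(waqm) = {uylk, yepf, fjmw, oaeh, brms, mhcu}, |N(waqm)| = 6.
deg(mhcu) = 6; N(mhcu) = {jzfz, avca, waqm, brms, qvbq, bpxu}.
deg(v) = 6 for all v (|V|=15); Kneser K(6,2) on C(6,2)=15 vertices.
Distinct eigenvalues (to 5 d.p.): [6.0, 1.0, -3.0].
ϑ = −N·λ_min/(λ_max−λ_min) = −15·(-3)/(6−(-3)) = 5.
= 5.00000… (decimal).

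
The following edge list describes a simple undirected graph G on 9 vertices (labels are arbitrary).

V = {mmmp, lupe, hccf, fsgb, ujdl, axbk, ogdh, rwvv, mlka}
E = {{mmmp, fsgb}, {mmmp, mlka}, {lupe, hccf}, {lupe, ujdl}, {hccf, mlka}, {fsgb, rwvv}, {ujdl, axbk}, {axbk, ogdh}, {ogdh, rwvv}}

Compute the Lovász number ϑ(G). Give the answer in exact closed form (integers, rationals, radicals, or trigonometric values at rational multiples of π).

deg(ujdl) = 2; N(ujdl) = {lupe, axbk}.
N(ogdh) = {axbk, rwvv}, |N(ogdh)| = 2.
N(fsgb) = {mmmp, rwvv}, |N(fsgb)| = 2.
Vertex lupe has 2 neighbors: hccf, ujdl.
2-regular, N=9; a single 9-cycle (edge-transitive).
A has 5 distinct eigenvalues ≈ [2.0, 1.532, 0.347, -1.0, -1.879].
With N=9: ϑ(G) = 9·(-(-1)*2*cos(pi/9))/(2−(-2*cos(pi/9))) = 9*cos(pi/9)/(cos(pi/9) + 1).
= 4.3601… (decimal).
α=4, χ(Ḡ)=5; ϑ=9*cos(pi/9)/(cos(pi/9) + 1) lies between (both strict).

9*cos(pi/9)/(cos(pi/9) + 1)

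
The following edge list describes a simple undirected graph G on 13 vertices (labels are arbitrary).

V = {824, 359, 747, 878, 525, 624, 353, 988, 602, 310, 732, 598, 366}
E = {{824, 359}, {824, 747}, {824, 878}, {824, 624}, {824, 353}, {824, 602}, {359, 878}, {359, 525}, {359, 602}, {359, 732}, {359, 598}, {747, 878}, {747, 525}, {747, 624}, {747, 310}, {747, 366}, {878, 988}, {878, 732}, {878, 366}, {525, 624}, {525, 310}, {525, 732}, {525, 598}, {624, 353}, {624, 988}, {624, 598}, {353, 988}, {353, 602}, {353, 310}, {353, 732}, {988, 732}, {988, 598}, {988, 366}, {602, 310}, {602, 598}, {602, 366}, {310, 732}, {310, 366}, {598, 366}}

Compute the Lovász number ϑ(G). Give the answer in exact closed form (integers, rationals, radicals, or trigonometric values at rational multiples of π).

sqrt(13)

deg(310) = 6; N(310) = {747, 525, 353, 602, 732, 366}.
Vertex 525 has 6 neighbors: 359, 747, 624, 310, 732, 598.
N(824) = {359, 747, 878, 624, 353, 602}, |N(824)| = 6.
deg(602) = 6; N(602) = {824, 359, 353, 310, 598, 366}.
Regular of degree 6 on 13 vertices: strongly regular (13,6,2,3).
Distinct eigenvalues (to 6 d.p.): [6.0, 1.302776, -2.302776].
Lovász (edge-transitive): ϑ = −13·(-sqrt(13)/2 - 1/2)/((6)−(-sqrt(13)/2 - 1/2)) = sqrt(13).
≈ 3.605551 (to 6 d.p.).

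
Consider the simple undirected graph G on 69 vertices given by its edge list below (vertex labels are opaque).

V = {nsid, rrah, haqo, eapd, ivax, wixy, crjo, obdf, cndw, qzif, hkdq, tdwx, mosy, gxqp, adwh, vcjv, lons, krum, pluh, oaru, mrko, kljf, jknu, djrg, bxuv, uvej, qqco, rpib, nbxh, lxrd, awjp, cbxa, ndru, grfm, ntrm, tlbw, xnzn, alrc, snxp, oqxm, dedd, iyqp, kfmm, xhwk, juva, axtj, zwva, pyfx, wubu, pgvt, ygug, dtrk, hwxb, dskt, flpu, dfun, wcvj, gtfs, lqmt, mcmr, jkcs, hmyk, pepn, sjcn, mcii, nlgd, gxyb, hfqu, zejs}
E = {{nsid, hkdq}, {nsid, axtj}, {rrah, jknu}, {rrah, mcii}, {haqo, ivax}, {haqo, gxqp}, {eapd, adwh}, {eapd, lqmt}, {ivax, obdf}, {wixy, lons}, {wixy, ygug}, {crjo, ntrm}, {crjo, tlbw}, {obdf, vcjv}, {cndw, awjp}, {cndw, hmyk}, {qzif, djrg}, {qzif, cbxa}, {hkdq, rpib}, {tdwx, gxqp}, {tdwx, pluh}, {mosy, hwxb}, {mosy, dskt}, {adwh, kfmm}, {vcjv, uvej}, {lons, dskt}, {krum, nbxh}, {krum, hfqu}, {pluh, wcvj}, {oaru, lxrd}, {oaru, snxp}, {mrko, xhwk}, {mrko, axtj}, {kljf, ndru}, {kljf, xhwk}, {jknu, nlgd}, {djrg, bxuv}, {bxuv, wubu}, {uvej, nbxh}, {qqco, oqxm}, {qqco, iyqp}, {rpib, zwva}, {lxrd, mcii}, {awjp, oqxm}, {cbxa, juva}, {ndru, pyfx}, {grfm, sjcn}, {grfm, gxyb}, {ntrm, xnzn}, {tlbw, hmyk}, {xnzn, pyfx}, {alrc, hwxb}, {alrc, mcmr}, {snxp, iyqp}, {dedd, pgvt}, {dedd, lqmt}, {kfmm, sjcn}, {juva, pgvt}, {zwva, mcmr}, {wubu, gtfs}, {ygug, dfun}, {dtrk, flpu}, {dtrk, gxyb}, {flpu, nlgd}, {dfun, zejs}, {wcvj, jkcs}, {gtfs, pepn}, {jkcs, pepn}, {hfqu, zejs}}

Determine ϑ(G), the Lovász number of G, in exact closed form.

69*cos(pi/69)/(cos(pi/69) + 1)

Vertex lons has 2 neighbors: wixy, dskt.
N(krum) = {nbxh, hfqu}, |N(krum)| = 2.
deg(nlgd) = 2; N(nlgd) = {jknu, flpu}.
Vertex axtj has 2 neighbors: nsid, mrko.
deg(v) = 2 for all v (|V|=69); a single 69-cycle (edge-transitive).
The 35 distinct eigenvalues: [2.0, 1.992, 1.967, 1.926, 1.869, 1.796, 1.709, 1.607, 1.492, 1.365, 1.227, 1.078, 0.92, 0.755, 0.583, 0.407, 0.227, 0.046, -0.136, -0.317, -0.496, -0.67, -0.838, -1.0, -1.153, -1.297, -1.43, -1.551, -1.66, -1.754, -1.834, -1.899, -1.948, -1.981, -1.998].
λ_max=2, λ_min=-2*cos(pi/69); ϑ = −69·λ_min/(λ_max−λ_min) = 69*cos(pi/69)/(cos(pi/69) + 1).
ϑ(G) ≈ 34.4821.
α=34, χ(Ḡ)=35; ϑ=69*cos(pi/69)/(cos(pi/69) + 1) lies between (both strict).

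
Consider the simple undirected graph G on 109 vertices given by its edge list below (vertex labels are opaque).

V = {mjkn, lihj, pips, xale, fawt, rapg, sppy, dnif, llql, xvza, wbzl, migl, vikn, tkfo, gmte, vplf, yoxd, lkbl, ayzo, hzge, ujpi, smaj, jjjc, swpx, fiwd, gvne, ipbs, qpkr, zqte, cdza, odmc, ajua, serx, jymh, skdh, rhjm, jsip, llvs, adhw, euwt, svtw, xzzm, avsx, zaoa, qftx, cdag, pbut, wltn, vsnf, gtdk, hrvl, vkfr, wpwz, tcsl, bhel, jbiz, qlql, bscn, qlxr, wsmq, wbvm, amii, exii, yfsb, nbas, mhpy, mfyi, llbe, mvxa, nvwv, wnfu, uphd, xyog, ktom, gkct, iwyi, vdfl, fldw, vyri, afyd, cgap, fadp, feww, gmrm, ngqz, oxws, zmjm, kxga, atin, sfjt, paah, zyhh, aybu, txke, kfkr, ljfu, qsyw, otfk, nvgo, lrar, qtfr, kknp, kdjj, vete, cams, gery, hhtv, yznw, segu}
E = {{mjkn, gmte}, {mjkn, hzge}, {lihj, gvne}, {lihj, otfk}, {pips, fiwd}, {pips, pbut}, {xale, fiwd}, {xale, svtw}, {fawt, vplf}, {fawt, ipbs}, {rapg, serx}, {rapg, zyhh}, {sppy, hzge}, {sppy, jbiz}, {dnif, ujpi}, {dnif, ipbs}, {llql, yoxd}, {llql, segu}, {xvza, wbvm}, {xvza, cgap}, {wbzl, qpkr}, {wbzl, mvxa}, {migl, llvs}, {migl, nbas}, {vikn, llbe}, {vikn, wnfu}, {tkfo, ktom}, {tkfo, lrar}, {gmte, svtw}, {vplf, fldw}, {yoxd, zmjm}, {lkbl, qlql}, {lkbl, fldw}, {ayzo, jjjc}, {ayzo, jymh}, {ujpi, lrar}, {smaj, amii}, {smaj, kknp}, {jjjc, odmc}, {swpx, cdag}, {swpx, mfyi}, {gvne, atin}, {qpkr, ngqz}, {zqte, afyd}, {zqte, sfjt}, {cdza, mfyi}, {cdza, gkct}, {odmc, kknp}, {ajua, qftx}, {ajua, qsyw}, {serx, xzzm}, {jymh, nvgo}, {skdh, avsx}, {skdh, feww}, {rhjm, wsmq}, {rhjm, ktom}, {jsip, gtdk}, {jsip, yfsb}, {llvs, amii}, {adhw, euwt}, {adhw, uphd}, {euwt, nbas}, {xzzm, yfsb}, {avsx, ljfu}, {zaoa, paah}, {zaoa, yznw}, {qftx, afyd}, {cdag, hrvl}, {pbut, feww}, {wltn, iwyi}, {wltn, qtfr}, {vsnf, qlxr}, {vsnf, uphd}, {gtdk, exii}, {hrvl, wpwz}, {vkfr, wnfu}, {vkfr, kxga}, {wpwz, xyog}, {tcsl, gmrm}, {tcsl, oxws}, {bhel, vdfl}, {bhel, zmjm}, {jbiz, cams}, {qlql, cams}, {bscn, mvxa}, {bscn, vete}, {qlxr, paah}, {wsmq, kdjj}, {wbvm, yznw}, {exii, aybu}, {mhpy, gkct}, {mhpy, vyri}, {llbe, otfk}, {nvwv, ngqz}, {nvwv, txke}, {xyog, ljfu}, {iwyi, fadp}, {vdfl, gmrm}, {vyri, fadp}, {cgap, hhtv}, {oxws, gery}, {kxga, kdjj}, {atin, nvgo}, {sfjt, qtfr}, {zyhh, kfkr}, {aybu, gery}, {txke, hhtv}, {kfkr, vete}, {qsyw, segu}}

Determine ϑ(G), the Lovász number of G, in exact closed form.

109*cos(pi/109)/(cos(pi/109) + 1)

Vertex nvwv has 2 neighbors: ngqz, txke.
N(wsmq) = {rhjm, kdjj}, |N(wsmq)| = 2.
deg(pbut) = 2; N(pbut) = {pips, feww}.
Vertex xale has 2 neighbors: fiwd, svtw.
Regular of degree 2 on 109 vertices: a single 109-cycle (edge-transitive).
spec(A) ≈ [2.0, 1.996678, 1.986723, 1.970169, 1.94707, 1.917503, 1.881566, 1.839379, 1.791082, 1.736834, 1.676818, 1.611231, 1.540291, 1.464235, 1.383315, 1.2978, 1.207973, 1.114134, 1.016594, 0.915677, 0.811718, 0.705062, 0.596064, 0.485087, 0.372497, 0.258671, 0.143985, 0.028821, -0.086439, -0.201412, -0.315715, -0.42897, -0.5408, -0.650834, -0.758705, -0.864056, -0.966537, -1.065807, -1.161536, -1.253407, -1.341115, -1.424367, -1.502888, -1.576416, -1.644707, -1.707535, -1.764691, -1.815985, -1.861246, -1.900324, -1.933089, -1.959433, -1.979268, -1.992528, -1.999169] (distinct, 6 d.p.).
ϑ = −N·λ_min/(λ_max−λ_min) = −109·(-2*cos(pi/109))/(2−(-2*cos(pi/109))) = 109*cos(pi/109)/(cos(pi/109) + 1).
ϑ(G) ≈ 54.488680.
Check 54 ≤ 109*cos(pi/109)/(cos(pi/109) + 1) ≤ 55: both strict.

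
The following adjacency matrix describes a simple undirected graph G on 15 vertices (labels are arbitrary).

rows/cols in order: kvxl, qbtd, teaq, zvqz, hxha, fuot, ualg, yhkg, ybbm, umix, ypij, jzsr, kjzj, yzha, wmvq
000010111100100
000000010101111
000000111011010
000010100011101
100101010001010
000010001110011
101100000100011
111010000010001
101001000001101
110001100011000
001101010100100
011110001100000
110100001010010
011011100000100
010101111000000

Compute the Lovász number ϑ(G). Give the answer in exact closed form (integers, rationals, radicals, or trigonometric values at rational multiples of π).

5

deg(zvqz) = 6; N(zvqz) = {hxha, ualg, ypij, jzsr, kjzj, wmvq}.
deg(ualg) = 6; N(ualg) = {kvxl, teaq, zvqz, umix, yzha, wmvq}.
deg(yzha) = 6; N(yzha) = {qbtd, teaq, hxha, fuot, ualg, kjzj}.
Vertex yhkg has 6 neighbors: kvxl, qbtd, teaq, hxha, ypij, wmvq.
6-regular, N=15; Kneser-type, 2-subsets of [6].
A has 3 distinct eigenvalues ≈ [6.0, 1.0, -3.0].
With N=15: ϑ(G) = 15·(-1*(-3))/(6−(-3)) = 5.
= 5.000000… (decimal).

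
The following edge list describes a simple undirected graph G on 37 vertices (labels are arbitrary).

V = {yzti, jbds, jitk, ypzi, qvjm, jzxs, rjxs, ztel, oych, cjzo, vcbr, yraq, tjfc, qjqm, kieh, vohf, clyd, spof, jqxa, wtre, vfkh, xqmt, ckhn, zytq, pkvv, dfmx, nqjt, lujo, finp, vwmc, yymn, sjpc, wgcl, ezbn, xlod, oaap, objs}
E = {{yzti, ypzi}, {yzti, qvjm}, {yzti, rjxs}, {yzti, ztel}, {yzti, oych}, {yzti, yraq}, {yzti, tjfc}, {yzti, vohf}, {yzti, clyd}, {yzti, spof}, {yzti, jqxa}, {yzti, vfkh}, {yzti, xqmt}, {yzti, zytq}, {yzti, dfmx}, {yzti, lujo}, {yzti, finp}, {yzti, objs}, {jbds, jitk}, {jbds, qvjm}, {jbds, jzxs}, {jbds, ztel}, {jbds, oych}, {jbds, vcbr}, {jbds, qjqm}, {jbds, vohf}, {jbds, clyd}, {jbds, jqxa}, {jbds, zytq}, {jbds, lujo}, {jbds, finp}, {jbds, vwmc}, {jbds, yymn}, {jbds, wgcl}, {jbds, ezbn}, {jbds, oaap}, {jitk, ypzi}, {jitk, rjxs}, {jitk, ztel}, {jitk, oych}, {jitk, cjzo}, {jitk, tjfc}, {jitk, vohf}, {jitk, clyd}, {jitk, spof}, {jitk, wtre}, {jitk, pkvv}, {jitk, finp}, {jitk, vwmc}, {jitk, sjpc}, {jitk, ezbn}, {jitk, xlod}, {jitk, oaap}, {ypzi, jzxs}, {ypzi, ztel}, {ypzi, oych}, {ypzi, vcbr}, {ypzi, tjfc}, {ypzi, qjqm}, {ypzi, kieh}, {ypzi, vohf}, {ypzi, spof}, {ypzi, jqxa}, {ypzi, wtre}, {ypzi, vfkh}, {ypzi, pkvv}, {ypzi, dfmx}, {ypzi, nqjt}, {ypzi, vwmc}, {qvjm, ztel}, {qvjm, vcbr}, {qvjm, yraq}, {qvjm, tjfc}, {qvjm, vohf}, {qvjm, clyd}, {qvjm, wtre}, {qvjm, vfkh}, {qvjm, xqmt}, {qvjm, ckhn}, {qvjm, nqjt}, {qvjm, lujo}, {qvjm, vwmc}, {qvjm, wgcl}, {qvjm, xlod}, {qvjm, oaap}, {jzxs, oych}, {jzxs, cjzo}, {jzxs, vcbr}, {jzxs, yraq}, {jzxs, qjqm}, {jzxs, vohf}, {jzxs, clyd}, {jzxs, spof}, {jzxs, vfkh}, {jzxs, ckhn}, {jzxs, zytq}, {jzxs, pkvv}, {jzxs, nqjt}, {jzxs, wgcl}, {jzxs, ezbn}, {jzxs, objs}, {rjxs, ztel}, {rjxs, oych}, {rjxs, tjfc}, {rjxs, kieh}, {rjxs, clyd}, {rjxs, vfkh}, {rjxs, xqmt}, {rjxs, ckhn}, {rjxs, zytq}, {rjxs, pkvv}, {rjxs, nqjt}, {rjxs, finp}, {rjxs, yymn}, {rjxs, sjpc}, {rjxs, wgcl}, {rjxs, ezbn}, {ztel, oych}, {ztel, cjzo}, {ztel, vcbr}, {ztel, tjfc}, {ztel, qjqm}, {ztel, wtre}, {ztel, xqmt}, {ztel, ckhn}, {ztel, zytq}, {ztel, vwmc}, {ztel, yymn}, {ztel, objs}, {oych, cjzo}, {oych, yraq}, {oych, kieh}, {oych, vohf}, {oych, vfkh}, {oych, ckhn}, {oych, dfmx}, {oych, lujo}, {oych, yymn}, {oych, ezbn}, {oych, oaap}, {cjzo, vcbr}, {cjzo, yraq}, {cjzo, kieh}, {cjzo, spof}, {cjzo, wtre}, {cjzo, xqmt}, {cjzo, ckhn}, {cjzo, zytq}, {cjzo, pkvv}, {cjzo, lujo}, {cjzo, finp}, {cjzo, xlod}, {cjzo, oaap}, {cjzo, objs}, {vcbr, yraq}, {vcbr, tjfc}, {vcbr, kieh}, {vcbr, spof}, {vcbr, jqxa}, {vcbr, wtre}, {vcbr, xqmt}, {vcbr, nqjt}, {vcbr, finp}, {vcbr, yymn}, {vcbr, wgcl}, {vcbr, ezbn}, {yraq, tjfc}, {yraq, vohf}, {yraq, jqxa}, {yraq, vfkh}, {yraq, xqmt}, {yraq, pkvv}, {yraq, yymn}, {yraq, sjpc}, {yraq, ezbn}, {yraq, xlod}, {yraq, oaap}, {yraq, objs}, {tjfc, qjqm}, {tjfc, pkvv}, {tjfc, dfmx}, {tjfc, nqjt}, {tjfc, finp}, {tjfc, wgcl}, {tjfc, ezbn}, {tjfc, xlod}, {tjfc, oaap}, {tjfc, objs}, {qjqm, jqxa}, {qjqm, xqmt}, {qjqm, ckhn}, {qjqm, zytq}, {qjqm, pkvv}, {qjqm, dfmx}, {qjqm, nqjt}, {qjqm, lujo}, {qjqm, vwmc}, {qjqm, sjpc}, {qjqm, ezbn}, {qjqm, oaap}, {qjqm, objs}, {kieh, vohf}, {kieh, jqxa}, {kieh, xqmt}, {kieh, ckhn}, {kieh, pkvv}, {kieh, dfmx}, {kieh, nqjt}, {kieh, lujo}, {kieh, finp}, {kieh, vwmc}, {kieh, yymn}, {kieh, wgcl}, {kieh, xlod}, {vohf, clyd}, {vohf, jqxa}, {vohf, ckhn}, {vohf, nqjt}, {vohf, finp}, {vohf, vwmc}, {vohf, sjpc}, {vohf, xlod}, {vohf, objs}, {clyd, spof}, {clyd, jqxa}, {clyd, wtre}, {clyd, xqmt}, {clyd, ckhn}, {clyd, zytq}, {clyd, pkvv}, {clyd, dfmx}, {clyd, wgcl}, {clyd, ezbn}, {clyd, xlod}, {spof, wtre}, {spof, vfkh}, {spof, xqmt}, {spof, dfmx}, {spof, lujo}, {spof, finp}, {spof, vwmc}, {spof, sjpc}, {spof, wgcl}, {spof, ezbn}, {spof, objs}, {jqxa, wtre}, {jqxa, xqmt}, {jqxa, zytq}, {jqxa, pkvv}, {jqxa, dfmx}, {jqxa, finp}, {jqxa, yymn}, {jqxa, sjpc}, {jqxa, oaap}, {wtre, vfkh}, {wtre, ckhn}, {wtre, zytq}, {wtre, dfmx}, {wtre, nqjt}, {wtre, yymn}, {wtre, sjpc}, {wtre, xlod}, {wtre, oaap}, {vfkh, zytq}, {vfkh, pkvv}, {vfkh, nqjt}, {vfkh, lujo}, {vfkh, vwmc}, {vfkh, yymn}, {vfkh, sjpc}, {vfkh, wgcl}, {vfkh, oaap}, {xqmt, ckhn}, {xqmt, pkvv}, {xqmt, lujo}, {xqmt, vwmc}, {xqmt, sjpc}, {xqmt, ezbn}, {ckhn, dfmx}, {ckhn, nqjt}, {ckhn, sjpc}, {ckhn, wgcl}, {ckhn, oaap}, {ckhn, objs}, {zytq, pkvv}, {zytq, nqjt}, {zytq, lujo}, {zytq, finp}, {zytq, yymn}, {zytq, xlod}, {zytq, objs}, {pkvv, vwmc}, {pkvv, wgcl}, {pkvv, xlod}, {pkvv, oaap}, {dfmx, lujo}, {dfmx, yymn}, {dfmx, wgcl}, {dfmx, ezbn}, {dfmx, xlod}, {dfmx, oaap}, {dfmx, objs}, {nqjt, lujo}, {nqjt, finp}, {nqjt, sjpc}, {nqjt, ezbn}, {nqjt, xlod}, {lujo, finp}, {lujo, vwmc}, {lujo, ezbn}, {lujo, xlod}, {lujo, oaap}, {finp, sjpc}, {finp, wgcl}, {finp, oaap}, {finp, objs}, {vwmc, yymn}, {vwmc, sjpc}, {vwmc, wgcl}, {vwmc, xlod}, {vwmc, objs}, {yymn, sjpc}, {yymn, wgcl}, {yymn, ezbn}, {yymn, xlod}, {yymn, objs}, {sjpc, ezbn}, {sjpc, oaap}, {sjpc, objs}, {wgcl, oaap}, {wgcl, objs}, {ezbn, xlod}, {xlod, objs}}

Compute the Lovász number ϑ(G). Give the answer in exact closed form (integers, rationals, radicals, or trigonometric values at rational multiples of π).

sqrt(37)

deg(yymn) = 18; N(yymn) = {jbds, rjxs, ztel, oych, vcbr, yraq, kieh, jqxa, wtre, vfkh, zytq, dfmx, vwmc, sjpc, wgcl, ezbn, xlod, objs}.
N(yzti) = {ypzi, qvjm, rjxs, ztel, oych, yraq, tjfc, vohf, clyd, spof, jqxa, vfkh, xqmt, zytq, dfmx, lujo, finp, objs}, |N(yzti)| = 18.
Vertex pkvv has 18 neighbors: jitk, ypzi, jzxs, rjxs, cjzo, yraq, tjfc, qjqm, kieh, clyd, jqxa, vfkh, xqmt, zytq, vwmc, wgcl, xlod, oaap.
deg(vfkh) = 18; N(vfkh) = {yzti, ypzi, qvjm, jzxs, rjxs, oych, yraq, spof, wtre, zytq, pkvv, nqjt, lujo, vwmc, yymn, sjpc, wgcl, oaap}.
18-regular, N=37; SR(37,18,8,9) — a Paley graph.
The 3 distinct eigenvalues: [18.0, 2.541, -3.541].
−37·(-sqrt(37)/2 - 1/2) / ((18)−(-sqrt(37)/2 - 1/2)) = sqrt(37) = ϑ(G).
= 6.08276253… (decimal).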